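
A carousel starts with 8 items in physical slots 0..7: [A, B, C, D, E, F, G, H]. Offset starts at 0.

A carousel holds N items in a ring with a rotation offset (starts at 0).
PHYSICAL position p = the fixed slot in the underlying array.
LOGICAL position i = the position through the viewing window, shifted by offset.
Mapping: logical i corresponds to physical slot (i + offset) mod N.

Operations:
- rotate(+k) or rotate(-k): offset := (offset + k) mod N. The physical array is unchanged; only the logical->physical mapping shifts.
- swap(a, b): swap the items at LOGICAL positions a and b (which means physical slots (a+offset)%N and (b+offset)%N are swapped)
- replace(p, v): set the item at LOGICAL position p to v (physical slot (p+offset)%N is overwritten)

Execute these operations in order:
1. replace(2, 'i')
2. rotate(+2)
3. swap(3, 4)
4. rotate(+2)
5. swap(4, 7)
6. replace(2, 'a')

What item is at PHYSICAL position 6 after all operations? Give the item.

Answer: a

Derivation:
After op 1 (replace(2, 'i')): offset=0, physical=[A,B,i,D,E,F,G,H], logical=[A,B,i,D,E,F,G,H]
After op 2 (rotate(+2)): offset=2, physical=[A,B,i,D,E,F,G,H], logical=[i,D,E,F,G,H,A,B]
After op 3 (swap(3, 4)): offset=2, physical=[A,B,i,D,E,G,F,H], logical=[i,D,E,G,F,H,A,B]
After op 4 (rotate(+2)): offset=4, physical=[A,B,i,D,E,G,F,H], logical=[E,G,F,H,A,B,i,D]
After op 5 (swap(4, 7)): offset=4, physical=[D,B,i,A,E,G,F,H], logical=[E,G,F,H,D,B,i,A]
After op 6 (replace(2, 'a')): offset=4, physical=[D,B,i,A,E,G,a,H], logical=[E,G,a,H,D,B,i,A]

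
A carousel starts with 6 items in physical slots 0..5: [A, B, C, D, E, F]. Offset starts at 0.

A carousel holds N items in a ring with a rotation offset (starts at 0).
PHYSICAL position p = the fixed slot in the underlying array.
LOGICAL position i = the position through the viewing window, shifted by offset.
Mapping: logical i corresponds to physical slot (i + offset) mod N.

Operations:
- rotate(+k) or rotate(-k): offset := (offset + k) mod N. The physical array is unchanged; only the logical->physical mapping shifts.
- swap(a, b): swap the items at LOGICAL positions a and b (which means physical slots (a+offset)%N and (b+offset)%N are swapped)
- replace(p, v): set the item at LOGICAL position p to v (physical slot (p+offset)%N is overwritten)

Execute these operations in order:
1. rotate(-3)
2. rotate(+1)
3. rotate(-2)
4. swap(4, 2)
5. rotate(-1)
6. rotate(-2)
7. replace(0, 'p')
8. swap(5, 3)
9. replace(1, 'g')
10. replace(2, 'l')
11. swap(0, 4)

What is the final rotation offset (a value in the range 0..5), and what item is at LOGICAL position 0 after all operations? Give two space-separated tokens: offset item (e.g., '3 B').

Answer: 5 D

Derivation:
After op 1 (rotate(-3)): offset=3, physical=[A,B,C,D,E,F], logical=[D,E,F,A,B,C]
After op 2 (rotate(+1)): offset=4, physical=[A,B,C,D,E,F], logical=[E,F,A,B,C,D]
After op 3 (rotate(-2)): offset=2, physical=[A,B,C,D,E,F], logical=[C,D,E,F,A,B]
After op 4 (swap(4, 2)): offset=2, physical=[E,B,C,D,A,F], logical=[C,D,A,F,E,B]
After op 5 (rotate(-1)): offset=1, physical=[E,B,C,D,A,F], logical=[B,C,D,A,F,E]
After op 6 (rotate(-2)): offset=5, physical=[E,B,C,D,A,F], logical=[F,E,B,C,D,A]
After op 7 (replace(0, 'p')): offset=5, physical=[E,B,C,D,A,p], logical=[p,E,B,C,D,A]
After op 8 (swap(5, 3)): offset=5, physical=[E,B,A,D,C,p], logical=[p,E,B,A,D,C]
After op 9 (replace(1, 'g')): offset=5, physical=[g,B,A,D,C,p], logical=[p,g,B,A,D,C]
After op 10 (replace(2, 'l')): offset=5, physical=[g,l,A,D,C,p], logical=[p,g,l,A,D,C]
After op 11 (swap(0, 4)): offset=5, physical=[g,l,A,p,C,D], logical=[D,g,l,A,p,C]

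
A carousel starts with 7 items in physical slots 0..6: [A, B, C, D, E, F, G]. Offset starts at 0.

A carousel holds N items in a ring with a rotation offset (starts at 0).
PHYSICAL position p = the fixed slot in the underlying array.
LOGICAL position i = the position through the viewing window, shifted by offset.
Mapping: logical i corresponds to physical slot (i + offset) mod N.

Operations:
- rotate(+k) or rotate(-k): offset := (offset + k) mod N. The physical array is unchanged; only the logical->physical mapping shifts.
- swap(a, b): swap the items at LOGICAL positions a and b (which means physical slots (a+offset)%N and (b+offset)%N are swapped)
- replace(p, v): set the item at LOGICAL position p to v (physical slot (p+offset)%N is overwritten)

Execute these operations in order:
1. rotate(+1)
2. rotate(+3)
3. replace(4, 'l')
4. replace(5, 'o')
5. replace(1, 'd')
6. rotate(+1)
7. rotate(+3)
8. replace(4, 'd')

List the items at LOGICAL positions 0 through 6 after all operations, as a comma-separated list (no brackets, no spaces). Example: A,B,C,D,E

After op 1 (rotate(+1)): offset=1, physical=[A,B,C,D,E,F,G], logical=[B,C,D,E,F,G,A]
After op 2 (rotate(+3)): offset=4, physical=[A,B,C,D,E,F,G], logical=[E,F,G,A,B,C,D]
After op 3 (replace(4, 'l')): offset=4, physical=[A,l,C,D,E,F,G], logical=[E,F,G,A,l,C,D]
After op 4 (replace(5, 'o')): offset=4, physical=[A,l,o,D,E,F,G], logical=[E,F,G,A,l,o,D]
After op 5 (replace(1, 'd')): offset=4, physical=[A,l,o,D,E,d,G], logical=[E,d,G,A,l,o,D]
After op 6 (rotate(+1)): offset=5, physical=[A,l,o,D,E,d,G], logical=[d,G,A,l,o,D,E]
After op 7 (rotate(+3)): offset=1, physical=[A,l,o,D,E,d,G], logical=[l,o,D,E,d,G,A]
After op 8 (replace(4, 'd')): offset=1, physical=[A,l,o,D,E,d,G], logical=[l,o,D,E,d,G,A]

Answer: l,o,D,E,d,G,A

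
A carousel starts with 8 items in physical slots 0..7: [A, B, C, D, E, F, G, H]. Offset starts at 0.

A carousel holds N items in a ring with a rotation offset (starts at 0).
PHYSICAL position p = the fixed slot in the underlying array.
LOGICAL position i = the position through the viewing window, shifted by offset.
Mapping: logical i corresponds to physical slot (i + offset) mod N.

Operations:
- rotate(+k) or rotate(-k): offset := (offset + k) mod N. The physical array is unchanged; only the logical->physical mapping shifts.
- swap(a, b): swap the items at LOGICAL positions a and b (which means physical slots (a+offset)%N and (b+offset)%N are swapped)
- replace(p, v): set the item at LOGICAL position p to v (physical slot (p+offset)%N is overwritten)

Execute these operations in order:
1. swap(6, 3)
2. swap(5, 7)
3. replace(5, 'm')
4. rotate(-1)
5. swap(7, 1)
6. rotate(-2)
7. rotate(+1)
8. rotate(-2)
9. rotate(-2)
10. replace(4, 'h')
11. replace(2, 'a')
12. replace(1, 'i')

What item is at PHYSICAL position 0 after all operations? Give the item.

Answer: D

Derivation:
After op 1 (swap(6, 3)): offset=0, physical=[A,B,C,G,E,F,D,H], logical=[A,B,C,G,E,F,D,H]
After op 2 (swap(5, 7)): offset=0, physical=[A,B,C,G,E,H,D,F], logical=[A,B,C,G,E,H,D,F]
After op 3 (replace(5, 'm')): offset=0, physical=[A,B,C,G,E,m,D,F], logical=[A,B,C,G,E,m,D,F]
After op 4 (rotate(-1)): offset=7, physical=[A,B,C,G,E,m,D,F], logical=[F,A,B,C,G,E,m,D]
After op 5 (swap(7, 1)): offset=7, physical=[D,B,C,G,E,m,A,F], logical=[F,D,B,C,G,E,m,A]
After op 6 (rotate(-2)): offset=5, physical=[D,B,C,G,E,m,A,F], logical=[m,A,F,D,B,C,G,E]
After op 7 (rotate(+1)): offset=6, physical=[D,B,C,G,E,m,A,F], logical=[A,F,D,B,C,G,E,m]
After op 8 (rotate(-2)): offset=4, physical=[D,B,C,G,E,m,A,F], logical=[E,m,A,F,D,B,C,G]
After op 9 (rotate(-2)): offset=2, physical=[D,B,C,G,E,m,A,F], logical=[C,G,E,m,A,F,D,B]
After op 10 (replace(4, 'h')): offset=2, physical=[D,B,C,G,E,m,h,F], logical=[C,G,E,m,h,F,D,B]
After op 11 (replace(2, 'a')): offset=2, physical=[D,B,C,G,a,m,h,F], logical=[C,G,a,m,h,F,D,B]
After op 12 (replace(1, 'i')): offset=2, physical=[D,B,C,i,a,m,h,F], logical=[C,i,a,m,h,F,D,B]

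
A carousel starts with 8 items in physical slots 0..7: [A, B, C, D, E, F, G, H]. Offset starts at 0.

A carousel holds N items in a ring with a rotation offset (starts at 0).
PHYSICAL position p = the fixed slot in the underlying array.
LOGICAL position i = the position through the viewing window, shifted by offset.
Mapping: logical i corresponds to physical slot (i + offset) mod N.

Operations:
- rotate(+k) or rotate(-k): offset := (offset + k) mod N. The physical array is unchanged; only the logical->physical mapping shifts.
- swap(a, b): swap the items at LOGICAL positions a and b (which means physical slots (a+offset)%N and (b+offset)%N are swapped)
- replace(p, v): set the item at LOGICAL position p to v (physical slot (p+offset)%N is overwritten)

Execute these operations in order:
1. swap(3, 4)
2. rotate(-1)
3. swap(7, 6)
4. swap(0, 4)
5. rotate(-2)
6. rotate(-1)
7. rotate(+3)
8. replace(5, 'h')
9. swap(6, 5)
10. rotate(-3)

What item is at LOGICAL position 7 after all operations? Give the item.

Answer: H

Derivation:
After op 1 (swap(3, 4)): offset=0, physical=[A,B,C,E,D,F,G,H], logical=[A,B,C,E,D,F,G,H]
After op 2 (rotate(-1)): offset=7, physical=[A,B,C,E,D,F,G,H], logical=[H,A,B,C,E,D,F,G]
After op 3 (swap(7, 6)): offset=7, physical=[A,B,C,E,D,G,F,H], logical=[H,A,B,C,E,D,G,F]
After op 4 (swap(0, 4)): offset=7, physical=[A,B,C,H,D,G,F,E], logical=[E,A,B,C,H,D,G,F]
After op 5 (rotate(-2)): offset=5, physical=[A,B,C,H,D,G,F,E], logical=[G,F,E,A,B,C,H,D]
After op 6 (rotate(-1)): offset=4, physical=[A,B,C,H,D,G,F,E], logical=[D,G,F,E,A,B,C,H]
After op 7 (rotate(+3)): offset=7, physical=[A,B,C,H,D,G,F,E], logical=[E,A,B,C,H,D,G,F]
After op 8 (replace(5, 'h')): offset=7, physical=[A,B,C,H,h,G,F,E], logical=[E,A,B,C,H,h,G,F]
After op 9 (swap(6, 5)): offset=7, physical=[A,B,C,H,G,h,F,E], logical=[E,A,B,C,H,G,h,F]
After op 10 (rotate(-3)): offset=4, physical=[A,B,C,H,G,h,F,E], logical=[G,h,F,E,A,B,C,H]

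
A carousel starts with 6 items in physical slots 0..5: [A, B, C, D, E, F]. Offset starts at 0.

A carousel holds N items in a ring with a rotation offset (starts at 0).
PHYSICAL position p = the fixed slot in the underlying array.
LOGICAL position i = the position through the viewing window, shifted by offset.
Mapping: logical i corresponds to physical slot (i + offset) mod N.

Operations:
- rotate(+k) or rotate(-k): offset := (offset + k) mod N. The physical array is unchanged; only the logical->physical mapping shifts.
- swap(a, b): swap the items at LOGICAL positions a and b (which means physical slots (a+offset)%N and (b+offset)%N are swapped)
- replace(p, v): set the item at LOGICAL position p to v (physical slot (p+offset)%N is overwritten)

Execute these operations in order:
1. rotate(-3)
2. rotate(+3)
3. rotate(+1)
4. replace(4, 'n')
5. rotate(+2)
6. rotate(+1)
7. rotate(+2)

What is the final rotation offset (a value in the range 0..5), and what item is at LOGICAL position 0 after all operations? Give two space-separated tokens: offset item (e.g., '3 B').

After op 1 (rotate(-3)): offset=3, physical=[A,B,C,D,E,F], logical=[D,E,F,A,B,C]
After op 2 (rotate(+3)): offset=0, physical=[A,B,C,D,E,F], logical=[A,B,C,D,E,F]
After op 3 (rotate(+1)): offset=1, physical=[A,B,C,D,E,F], logical=[B,C,D,E,F,A]
After op 4 (replace(4, 'n')): offset=1, physical=[A,B,C,D,E,n], logical=[B,C,D,E,n,A]
After op 5 (rotate(+2)): offset=3, physical=[A,B,C,D,E,n], logical=[D,E,n,A,B,C]
After op 6 (rotate(+1)): offset=4, physical=[A,B,C,D,E,n], logical=[E,n,A,B,C,D]
After op 7 (rotate(+2)): offset=0, physical=[A,B,C,D,E,n], logical=[A,B,C,D,E,n]

Answer: 0 A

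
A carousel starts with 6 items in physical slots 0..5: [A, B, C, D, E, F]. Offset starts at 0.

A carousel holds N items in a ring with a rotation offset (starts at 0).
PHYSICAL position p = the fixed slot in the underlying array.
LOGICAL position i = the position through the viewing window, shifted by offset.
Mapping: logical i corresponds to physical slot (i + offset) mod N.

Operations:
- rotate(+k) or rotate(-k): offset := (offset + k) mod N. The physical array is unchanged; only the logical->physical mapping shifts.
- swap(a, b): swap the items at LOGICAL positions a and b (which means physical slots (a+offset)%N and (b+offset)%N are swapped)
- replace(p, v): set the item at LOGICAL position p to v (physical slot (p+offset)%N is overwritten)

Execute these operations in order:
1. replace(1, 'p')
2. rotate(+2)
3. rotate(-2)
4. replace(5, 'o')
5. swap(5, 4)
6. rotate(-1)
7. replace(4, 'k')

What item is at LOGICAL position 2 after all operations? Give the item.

Answer: p

Derivation:
After op 1 (replace(1, 'p')): offset=0, physical=[A,p,C,D,E,F], logical=[A,p,C,D,E,F]
After op 2 (rotate(+2)): offset=2, physical=[A,p,C,D,E,F], logical=[C,D,E,F,A,p]
After op 3 (rotate(-2)): offset=0, physical=[A,p,C,D,E,F], logical=[A,p,C,D,E,F]
After op 4 (replace(5, 'o')): offset=0, physical=[A,p,C,D,E,o], logical=[A,p,C,D,E,o]
After op 5 (swap(5, 4)): offset=0, physical=[A,p,C,D,o,E], logical=[A,p,C,D,o,E]
After op 6 (rotate(-1)): offset=5, physical=[A,p,C,D,o,E], logical=[E,A,p,C,D,o]
After op 7 (replace(4, 'k')): offset=5, physical=[A,p,C,k,o,E], logical=[E,A,p,C,k,o]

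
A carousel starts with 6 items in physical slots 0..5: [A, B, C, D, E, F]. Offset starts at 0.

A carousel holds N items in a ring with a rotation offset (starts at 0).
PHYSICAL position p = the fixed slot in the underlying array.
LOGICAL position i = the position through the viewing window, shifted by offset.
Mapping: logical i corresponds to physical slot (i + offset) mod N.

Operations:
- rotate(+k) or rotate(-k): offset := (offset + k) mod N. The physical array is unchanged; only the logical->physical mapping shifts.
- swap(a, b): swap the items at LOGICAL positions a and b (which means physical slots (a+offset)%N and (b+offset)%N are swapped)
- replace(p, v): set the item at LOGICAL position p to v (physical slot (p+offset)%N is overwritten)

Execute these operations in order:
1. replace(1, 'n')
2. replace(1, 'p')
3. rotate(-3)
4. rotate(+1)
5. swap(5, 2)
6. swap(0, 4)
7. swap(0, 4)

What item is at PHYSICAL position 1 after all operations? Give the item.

Answer: p

Derivation:
After op 1 (replace(1, 'n')): offset=0, physical=[A,n,C,D,E,F], logical=[A,n,C,D,E,F]
After op 2 (replace(1, 'p')): offset=0, physical=[A,p,C,D,E,F], logical=[A,p,C,D,E,F]
After op 3 (rotate(-3)): offset=3, physical=[A,p,C,D,E,F], logical=[D,E,F,A,p,C]
After op 4 (rotate(+1)): offset=4, physical=[A,p,C,D,E,F], logical=[E,F,A,p,C,D]
After op 5 (swap(5, 2)): offset=4, physical=[D,p,C,A,E,F], logical=[E,F,D,p,C,A]
After op 6 (swap(0, 4)): offset=4, physical=[D,p,E,A,C,F], logical=[C,F,D,p,E,A]
After op 7 (swap(0, 4)): offset=4, physical=[D,p,C,A,E,F], logical=[E,F,D,p,C,A]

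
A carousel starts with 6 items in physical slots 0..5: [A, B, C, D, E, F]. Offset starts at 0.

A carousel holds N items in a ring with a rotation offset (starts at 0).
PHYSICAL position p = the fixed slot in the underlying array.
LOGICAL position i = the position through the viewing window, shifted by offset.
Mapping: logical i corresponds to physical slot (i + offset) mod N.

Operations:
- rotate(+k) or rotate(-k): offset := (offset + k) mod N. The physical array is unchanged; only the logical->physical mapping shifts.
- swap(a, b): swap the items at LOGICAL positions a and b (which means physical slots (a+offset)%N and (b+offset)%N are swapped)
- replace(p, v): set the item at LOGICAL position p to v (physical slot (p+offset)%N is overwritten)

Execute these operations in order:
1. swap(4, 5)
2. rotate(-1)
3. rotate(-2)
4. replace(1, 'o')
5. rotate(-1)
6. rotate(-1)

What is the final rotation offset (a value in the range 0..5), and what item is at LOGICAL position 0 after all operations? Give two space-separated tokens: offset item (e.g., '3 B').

After op 1 (swap(4, 5)): offset=0, physical=[A,B,C,D,F,E], logical=[A,B,C,D,F,E]
After op 2 (rotate(-1)): offset=5, physical=[A,B,C,D,F,E], logical=[E,A,B,C,D,F]
After op 3 (rotate(-2)): offset=3, physical=[A,B,C,D,F,E], logical=[D,F,E,A,B,C]
After op 4 (replace(1, 'o')): offset=3, physical=[A,B,C,D,o,E], logical=[D,o,E,A,B,C]
After op 5 (rotate(-1)): offset=2, physical=[A,B,C,D,o,E], logical=[C,D,o,E,A,B]
After op 6 (rotate(-1)): offset=1, physical=[A,B,C,D,o,E], logical=[B,C,D,o,E,A]

Answer: 1 B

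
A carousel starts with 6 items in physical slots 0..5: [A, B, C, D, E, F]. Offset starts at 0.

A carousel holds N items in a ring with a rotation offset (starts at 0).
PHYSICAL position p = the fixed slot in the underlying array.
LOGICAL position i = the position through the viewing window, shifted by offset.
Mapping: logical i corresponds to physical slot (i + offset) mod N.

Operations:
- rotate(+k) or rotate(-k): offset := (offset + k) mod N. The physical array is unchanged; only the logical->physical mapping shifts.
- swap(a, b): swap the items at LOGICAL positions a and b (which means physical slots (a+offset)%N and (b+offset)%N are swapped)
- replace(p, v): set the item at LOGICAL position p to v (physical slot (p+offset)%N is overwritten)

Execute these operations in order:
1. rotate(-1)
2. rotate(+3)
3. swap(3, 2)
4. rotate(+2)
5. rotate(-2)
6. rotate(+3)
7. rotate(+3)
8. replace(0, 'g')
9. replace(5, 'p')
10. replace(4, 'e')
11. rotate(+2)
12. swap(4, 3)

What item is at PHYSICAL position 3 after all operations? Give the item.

After op 1 (rotate(-1)): offset=5, physical=[A,B,C,D,E,F], logical=[F,A,B,C,D,E]
After op 2 (rotate(+3)): offset=2, physical=[A,B,C,D,E,F], logical=[C,D,E,F,A,B]
After op 3 (swap(3, 2)): offset=2, physical=[A,B,C,D,F,E], logical=[C,D,F,E,A,B]
After op 4 (rotate(+2)): offset=4, physical=[A,B,C,D,F,E], logical=[F,E,A,B,C,D]
After op 5 (rotate(-2)): offset=2, physical=[A,B,C,D,F,E], logical=[C,D,F,E,A,B]
After op 6 (rotate(+3)): offset=5, physical=[A,B,C,D,F,E], logical=[E,A,B,C,D,F]
After op 7 (rotate(+3)): offset=2, physical=[A,B,C,D,F,E], logical=[C,D,F,E,A,B]
After op 8 (replace(0, 'g')): offset=2, physical=[A,B,g,D,F,E], logical=[g,D,F,E,A,B]
After op 9 (replace(5, 'p')): offset=2, physical=[A,p,g,D,F,E], logical=[g,D,F,E,A,p]
After op 10 (replace(4, 'e')): offset=2, physical=[e,p,g,D,F,E], logical=[g,D,F,E,e,p]
After op 11 (rotate(+2)): offset=4, physical=[e,p,g,D,F,E], logical=[F,E,e,p,g,D]
After op 12 (swap(4, 3)): offset=4, physical=[e,g,p,D,F,E], logical=[F,E,e,g,p,D]

Answer: D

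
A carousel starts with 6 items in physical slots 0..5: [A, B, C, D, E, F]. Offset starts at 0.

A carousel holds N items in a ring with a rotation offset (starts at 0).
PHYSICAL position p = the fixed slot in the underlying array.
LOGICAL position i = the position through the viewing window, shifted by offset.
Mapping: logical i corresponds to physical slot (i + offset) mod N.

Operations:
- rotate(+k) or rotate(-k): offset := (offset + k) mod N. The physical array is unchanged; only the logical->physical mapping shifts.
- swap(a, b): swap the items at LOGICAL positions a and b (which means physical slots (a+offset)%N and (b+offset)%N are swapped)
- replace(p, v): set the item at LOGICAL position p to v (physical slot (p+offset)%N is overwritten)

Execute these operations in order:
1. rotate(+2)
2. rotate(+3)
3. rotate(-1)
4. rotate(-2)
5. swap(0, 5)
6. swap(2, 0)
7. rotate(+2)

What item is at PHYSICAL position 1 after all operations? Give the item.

After op 1 (rotate(+2)): offset=2, physical=[A,B,C,D,E,F], logical=[C,D,E,F,A,B]
After op 2 (rotate(+3)): offset=5, physical=[A,B,C,D,E,F], logical=[F,A,B,C,D,E]
After op 3 (rotate(-1)): offset=4, physical=[A,B,C,D,E,F], logical=[E,F,A,B,C,D]
After op 4 (rotate(-2)): offset=2, physical=[A,B,C,D,E,F], logical=[C,D,E,F,A,B]
After op 5 (swap(0, 5)): offset=2, physical=[A,C,B,D,E,F], logical=[B,D,E,F,A,C]
After op 6 (swap(2, 0)): offset=2, physical=[A,C,E,D,B,F], logical=[E,D,B,F,A,C]
After op 7 (rotate(+2)): offset=4, physical=[A,C,E,D,B,F], logical=[B,F,A,C,E,D]

Answer: C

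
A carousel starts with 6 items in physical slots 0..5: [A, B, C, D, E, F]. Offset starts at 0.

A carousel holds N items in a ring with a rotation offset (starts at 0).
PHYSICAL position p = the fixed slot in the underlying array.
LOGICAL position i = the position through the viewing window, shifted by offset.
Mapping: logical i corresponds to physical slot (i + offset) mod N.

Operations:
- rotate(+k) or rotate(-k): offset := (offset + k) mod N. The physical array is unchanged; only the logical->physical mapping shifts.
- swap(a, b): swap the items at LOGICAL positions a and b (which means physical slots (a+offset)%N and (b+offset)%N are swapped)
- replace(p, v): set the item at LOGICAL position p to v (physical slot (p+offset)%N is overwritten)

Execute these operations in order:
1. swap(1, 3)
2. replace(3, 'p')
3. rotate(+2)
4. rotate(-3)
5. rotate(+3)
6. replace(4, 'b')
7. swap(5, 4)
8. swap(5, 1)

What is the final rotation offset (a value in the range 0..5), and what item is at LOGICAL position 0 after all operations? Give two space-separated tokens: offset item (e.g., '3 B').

Answer: 2 C

Derivation:
After op 1 (swap(1, 3)): offset=0, physical=[A,D,C,B,E,F], logical=[A,D,C,B,E,F]
After op 2 (replace(3, 'p')): offset=0, physical=[A,D,C,p,E,F], logical=[A,D,C,p,E,F]
After op 3 (rotate(+2)): offset=2, physical=[A,D,C,p,E,F], logical=[C,p,E,F,A,D]
After op 4 (rotate(-3)): offset=5, physical=[A,D,C,p,E,F], logical=[F,A,D,C,p,E]
After op 5 (rotate(+3)): offset=2, physical=[A,D,C,p,E,F], logical=[C,p,E,F,A,D]
After op 6 (replace(4, 'b')): offset=2, physical=[b,D,C,p,E,F], logical=[C,p,E,F,b,D]
After op 7 (swap(5, 4)): offset=2, physical=[D,b,C,p,E,F], logical=[C,p,E,F,D,b]
After op 8 (swap(5, 1)): offset=2, physical=[D,p,C,b,E,F], logical=[C,b,E,F,D,p]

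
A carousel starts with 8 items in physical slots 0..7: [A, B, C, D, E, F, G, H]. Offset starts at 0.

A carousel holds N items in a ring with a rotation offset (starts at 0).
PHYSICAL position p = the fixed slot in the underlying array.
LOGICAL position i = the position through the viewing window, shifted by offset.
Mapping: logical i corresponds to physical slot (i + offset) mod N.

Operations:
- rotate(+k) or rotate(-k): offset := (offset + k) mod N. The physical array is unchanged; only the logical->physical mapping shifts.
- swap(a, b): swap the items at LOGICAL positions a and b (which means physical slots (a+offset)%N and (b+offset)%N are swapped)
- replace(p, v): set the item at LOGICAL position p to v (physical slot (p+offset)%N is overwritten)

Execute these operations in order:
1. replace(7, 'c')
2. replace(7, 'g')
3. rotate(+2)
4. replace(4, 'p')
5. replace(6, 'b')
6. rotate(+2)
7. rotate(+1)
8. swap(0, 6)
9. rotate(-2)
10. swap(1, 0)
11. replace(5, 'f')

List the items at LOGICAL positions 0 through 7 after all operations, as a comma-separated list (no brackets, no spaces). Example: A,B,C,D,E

Answer: E,F,D,p,g,f,B,C

Derivation:
After op 1 (replace(7, 'c')): offset=0, physical=[A,B,C,D,E,F,G,c], logical=[A,B,C,D,E,F,G,c]
After op 2 (replace(7, 'g')): offset=0, physical=[A,B,C,D,E,F,G,g], logical=[A,B,C,D,E,F,G,g]
After op 3 (rotate(+2)): offset=2, physical=[A,B,C,D,E,F,G,g], logical=[C,D,E,F,G,g,A,B]
After op 4 (replace(4, 'p')): offset=2, physical=[A,B,C,D,E,F,p,g], logical=[C,D,E,F,p,g,A,B]
After op 5 (replace(6, 'b')): offset=2, physical=[b,B,C,D,E,F,p,g], logical=[C,D,E,F,p,g,b,B]
After op 6 (rotate(+2)): offset=4, physical=[b,B,C,D,E,F,p,g], logical=[E,F,p,g,b,B,C,D]
After op 7 (rotate(+1)): offset=5, physical=[b,B,C,D,E,F,p,g], logical=[F,p,g,b,B,C,D,E]
After op 8 (swap(0, 6)): offset=5, physical=[b,B,C,F,E,D,p,g], logical=[D,p,g,b,B,C,F,E]
After op 9 (rotate(-2)): offset=3, physical=[b,B,C,F,E,D,p,g], logical=[F,E,D,p,g,b,B,C]
After op 10 (swap(1, 0)): offset=3, physical=[b,B,C,E,F,D,p,g], logical=[E,F,D,p,g,b,B,C]
After op 11 (replace(5, 'f')): offset=3, physical=[f,B,C,E,F,D,p,g], logical=[E,F,D,p,g,f,B,C]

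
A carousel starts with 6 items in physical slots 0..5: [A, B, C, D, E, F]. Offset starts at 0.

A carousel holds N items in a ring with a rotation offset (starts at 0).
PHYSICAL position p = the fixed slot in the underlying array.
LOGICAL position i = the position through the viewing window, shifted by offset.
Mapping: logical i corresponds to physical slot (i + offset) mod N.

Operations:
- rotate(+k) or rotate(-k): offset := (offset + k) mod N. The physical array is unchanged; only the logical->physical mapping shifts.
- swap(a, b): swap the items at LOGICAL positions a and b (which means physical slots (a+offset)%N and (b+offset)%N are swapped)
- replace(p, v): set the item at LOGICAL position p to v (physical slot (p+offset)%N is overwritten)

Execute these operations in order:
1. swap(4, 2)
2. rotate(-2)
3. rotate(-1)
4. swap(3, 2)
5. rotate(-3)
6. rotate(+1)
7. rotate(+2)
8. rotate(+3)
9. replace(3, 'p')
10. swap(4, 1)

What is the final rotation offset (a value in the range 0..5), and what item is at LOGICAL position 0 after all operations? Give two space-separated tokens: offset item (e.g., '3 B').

Answer: 0 F

Derivation:
After op 1 (swap(4, 2)): offset=0, physical=[A,B,E,D,C,F], logical=[A,B,E,D,C,F]
After op 2 (rotate(-2)): offset=4, physical=[A,B,E,D,C,F], logical=[C,F,A,B,E,D]
After op 3 (rotate(-1)): offset=3, physical=[A,B,E,D,C,F], logical=[D,C,F,A,B,E]
After op 4 (swap(3, 2)): offset=3, physical=[F,B,E,D,C,A], logical=[D,C,A,F,B,E]
After op 5 (rotate(-3)): offset=0, physical=[F,B,E,D,C,A], logical=[F,B,E,D,C,A]
After op 6 (rotate(+1)): offset=1, physical=[F,B,E,D,C,A], logical=[B,E,D,C,A,F]
After op 7 (rotate(+2)): offset=3, physical=[F,B,E,D,C,A], logical=[D,C,A,F,B,E]
After op 8 (rotate(+3)): offset=0, physical=[F,B,E,D,C,A], logical=[F,B,E,D,C,A]
After op 9 (replace(3, 'p')): offset=0, physical=[F,B,E,p,C,A], logical=[F,B,E,p,C,A]
After op 10 (swap(4, 1)): offset=0, physical=[F,C,E,p,B,A], logical=[F,C,E,p,B,A]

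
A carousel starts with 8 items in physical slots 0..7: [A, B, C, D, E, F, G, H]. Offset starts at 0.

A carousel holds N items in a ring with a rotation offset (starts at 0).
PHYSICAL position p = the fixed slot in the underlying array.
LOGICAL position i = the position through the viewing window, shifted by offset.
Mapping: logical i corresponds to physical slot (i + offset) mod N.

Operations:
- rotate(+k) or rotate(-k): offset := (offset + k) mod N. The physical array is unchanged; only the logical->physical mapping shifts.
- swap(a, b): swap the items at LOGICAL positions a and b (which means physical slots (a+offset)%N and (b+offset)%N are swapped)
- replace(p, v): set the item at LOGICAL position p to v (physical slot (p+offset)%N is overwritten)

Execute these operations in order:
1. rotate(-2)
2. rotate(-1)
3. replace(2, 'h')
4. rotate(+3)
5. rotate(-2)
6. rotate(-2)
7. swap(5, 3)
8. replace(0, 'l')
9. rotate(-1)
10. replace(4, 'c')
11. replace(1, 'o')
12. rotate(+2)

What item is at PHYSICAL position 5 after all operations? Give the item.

Answer: F

Derivation:
After op 1 (rotate(-2)): offset=6, physical=[A,B,C,D,E,F,G,H], logical=[G,H,A,B,C,D,E,F]
After op 2 (rotate(-1)): offset=5, physical=[A,B,C,D,E,F,G,H], logical=[F,G,H,A,B,C,D,E]
After op 3 (replace(2, 'h')): offset=5, physical=[A,B,C,D,E,F,G,h], logical=[F,G,h,A,B,C,D,E]
After op 4 (rotate(+3)): offset=0, physical=[A,B,C,D,E,F,G,h], logical=[A,B,C,D,E,F,G,h]
After op 5 (rotate(-2)): offset=6, physical=[A,B,C,D,E,F,G,h], logical=[G,h,A,B,C,D,E,F]
After op 6 (rotate(-2)): offset=4, physical=[A,B,C,D,E,F,G,h], logical=[E,F,G,h,A,B,C,D]
After op 7 (swap(5, 3)): offset=4, physical=[A,h,C,D,E,F,G,B], logical=[E,F,G,B,A,h,C,D]
After op 8 (replace(0, 'l')): offset=4, physical=[A,h,C,D,l,F,G,B], logical=[l,F,G,B,A,h,C,D]
After op 9 (rotate(-1)): offset=3, physical=[A,h,C,D,l,F,G,B], logical=[D,l,F,G,B,A,h,C]
After op 10 (replace(4, 'c')): offset=3, physical=[A,h,C,D,l,F,G,c], logical=[D,l,F,G,c,A,h,C]
After op 11 (replace(1, 'o')): offset=3, physical=[A,h,C,D,o,F,G,c], logical=[D,o,F,G,c,A,h,C]
After op 12 (rotate(+2)): offset=5, physical=[A,h,C,D,o,F,G,c], logical=[F,G,c,A,h,C,D,o]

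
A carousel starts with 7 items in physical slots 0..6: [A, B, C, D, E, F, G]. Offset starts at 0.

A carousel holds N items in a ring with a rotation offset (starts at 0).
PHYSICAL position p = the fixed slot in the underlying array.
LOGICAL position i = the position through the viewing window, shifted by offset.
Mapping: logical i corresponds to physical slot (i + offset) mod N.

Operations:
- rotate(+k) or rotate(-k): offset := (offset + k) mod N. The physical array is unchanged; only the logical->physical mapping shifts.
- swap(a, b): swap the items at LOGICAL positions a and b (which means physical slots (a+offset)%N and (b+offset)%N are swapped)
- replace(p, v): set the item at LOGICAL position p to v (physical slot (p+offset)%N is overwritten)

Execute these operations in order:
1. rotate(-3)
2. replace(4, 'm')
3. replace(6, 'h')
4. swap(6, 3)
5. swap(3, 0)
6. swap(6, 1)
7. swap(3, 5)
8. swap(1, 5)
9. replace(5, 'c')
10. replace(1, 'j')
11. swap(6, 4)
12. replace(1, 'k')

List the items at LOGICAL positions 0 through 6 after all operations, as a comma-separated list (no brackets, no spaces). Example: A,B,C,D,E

After op 1 (rotate(-3)): offset=4, physical=[A,B,C,D,E,F,G], logical=[E,F,G,A,B,C,D]
After op 2 (replace(4, 'm')): offset=4, physical=[A,m,C,D,E,F,G], logical=[E,F,G,A,m,C,D]
After op 3 (replace(6, 'h')): offset=4, physical=[A,m,C,h,E,F,G], logical=[E,F,G,A,m,C,h]
After op 4 (swap(6, 3)): offset=4, physical=[h,m,C,A,E,F,G], logical=[E,F,G,h,m,C,A]
After op 5 (swap(3, 0)): offset=4, physical=[E,m,C,A,h,F,G], logical=[h,F,G,E,m,C,A]
After op 6 (swap(6, 1)): offset=4, physical=[E,m,C,F,h,A,G], logical=[h,A,G,E,m,C,F]
After op 7 (swap(3, 5)): offset=4, physical=[C,m,E,F,h,A,G], logical=[h,A,G,C,m,E,F]
After op 8 (swap(1, 5)): offset=4, physical=[C,m,A,F,h,E,G], logical=[h,E,G,C,m,A,F]
After op 9 (replace(5, 'c')): offset=4, physical=[C,m,c,F,h,E,G], logical=[h,E,G,C,m,c,F]
After op 10 (replace(1, 'j')): offset=4, physical=[C,m,c,F,h,j,G], logical=[h,j,G,C,m,c,F]
After op 11 (swap(6, 4)): offset=4, physical=[C,F,c,m,h,j,G], logical=[h,j,G,C,F,c,m]
After op 12 (replace(1, 'k')): offset=4, physical=[C,F,c,m,h,k,G], logical=[h,k,G,C,F,c,m]

Answer: h,k,G,C,F,c,m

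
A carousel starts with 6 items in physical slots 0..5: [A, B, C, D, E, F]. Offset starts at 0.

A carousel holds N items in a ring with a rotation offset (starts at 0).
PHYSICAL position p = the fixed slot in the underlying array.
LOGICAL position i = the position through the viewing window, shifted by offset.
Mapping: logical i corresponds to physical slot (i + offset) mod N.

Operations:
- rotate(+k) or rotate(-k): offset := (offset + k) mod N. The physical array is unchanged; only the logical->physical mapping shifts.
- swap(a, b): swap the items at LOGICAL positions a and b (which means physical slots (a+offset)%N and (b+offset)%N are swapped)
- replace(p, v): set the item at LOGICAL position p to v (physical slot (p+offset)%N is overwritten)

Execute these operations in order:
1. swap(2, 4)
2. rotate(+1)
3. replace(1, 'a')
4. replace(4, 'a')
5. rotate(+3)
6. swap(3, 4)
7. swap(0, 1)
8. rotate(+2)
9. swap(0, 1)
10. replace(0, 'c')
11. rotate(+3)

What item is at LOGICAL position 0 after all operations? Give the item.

Answer: D

Derivation:
After op 1 (swap(2, 4)): offset=0, physical=[A,B,E,D,C,F], logical=[A,B,E,D,C,F]
After op 2 (rotate(+1)): offset=1, physical=[A,B,E,D,C,F], logical=[B,E,D,C,F,A]
After op 3 (replace(1, 'a')): offset=1, physical=[A,B,a,D,C,F], logical=[B,a,D,C,F,A]
After op 4 (replace(4, 'a')): offset=1, physical=[A,B,a,D,C,a], logical=[B,a,D,C,a,A]
After op 5 (rotate(+3)): offset=4, physical=[A,B,a,D,C,a], logical=[C,a,A,B,a,D]
After op 6 (swap(3, 4)): offset=4, physical=[A,a,B,D,C,a], logical=[C,a,A,a,B,D]
After op 7 (swap(0, 1)): offset=4, physical=[A,a,B,D,a,C], logical=[a,C,A,a,B,D]
After op 8 (rotate(+2)): offset=0, physical=[A,a,B,D,a,C], logical=[A,a,B,D,a,C]
After op 9 (swap(0, 1)): offset=0, physical=[a,A,B,D,a,C], logical=[a,A,B,D,a,C]
After op 10 (replace(0, 'c')): offset=0, physical=[c,A,B,D,a,C], logical=[c,A,B,D,a,C]
After op 11 (rotate(+3)): offset=3, physical=[c,A,B,D,a,C], logical=[D,a,C,c,A,B]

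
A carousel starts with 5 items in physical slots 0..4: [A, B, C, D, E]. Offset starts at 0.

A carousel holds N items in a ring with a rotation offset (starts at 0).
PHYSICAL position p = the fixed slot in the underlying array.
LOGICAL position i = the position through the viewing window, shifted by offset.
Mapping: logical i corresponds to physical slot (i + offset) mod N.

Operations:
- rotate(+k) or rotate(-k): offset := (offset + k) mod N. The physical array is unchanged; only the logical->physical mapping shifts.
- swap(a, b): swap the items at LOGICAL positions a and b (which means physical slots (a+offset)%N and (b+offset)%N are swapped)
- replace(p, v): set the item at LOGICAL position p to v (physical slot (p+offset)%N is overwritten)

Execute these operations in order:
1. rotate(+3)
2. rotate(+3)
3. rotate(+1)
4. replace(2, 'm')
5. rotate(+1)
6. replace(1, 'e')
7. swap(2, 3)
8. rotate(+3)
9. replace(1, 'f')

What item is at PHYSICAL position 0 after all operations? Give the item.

Answer: B

Derivation:
After op 1 (rotate(+3)): offset=3, physical=[A,B,C,D,E], logical=[D,E,A,B,C]
After op 2 (rotate(+3)): offset=1, physical=[A,B,C,D,E], logical=[B,C,D,E,A]
After op 3 (rotate(+1)): offset=2, physical=[A,B,C,D,E], logical=[C,D,E,A,B]
After op 4 (replace(2, 'm')): offset=2, physical=[A,B,C,D,m], logical=[C,D,m,A,B]
After op 5 (rotate(+1)): offset=3, physical=[A,B,C,D,m], logical=[D,m,A,B,C]
After op 6 (replace(1, 'e')): offset=3, physical=[A,B,C,D,e], logical=[D,e,A,B,C]
After op 7 (swap(2, 3)): offset=3, physical=[B,A,C,D,e], logical=[D,e,B,A,C]
After op 8 (rotate(+3)): offset=1, physical=[B,A,C,D,e], logical=[A,C,D,e,B]
After op 9 (replace(1, 'f')): offset=1, physical=[B,A,f,D,e], logical=[A,f,D,e,B]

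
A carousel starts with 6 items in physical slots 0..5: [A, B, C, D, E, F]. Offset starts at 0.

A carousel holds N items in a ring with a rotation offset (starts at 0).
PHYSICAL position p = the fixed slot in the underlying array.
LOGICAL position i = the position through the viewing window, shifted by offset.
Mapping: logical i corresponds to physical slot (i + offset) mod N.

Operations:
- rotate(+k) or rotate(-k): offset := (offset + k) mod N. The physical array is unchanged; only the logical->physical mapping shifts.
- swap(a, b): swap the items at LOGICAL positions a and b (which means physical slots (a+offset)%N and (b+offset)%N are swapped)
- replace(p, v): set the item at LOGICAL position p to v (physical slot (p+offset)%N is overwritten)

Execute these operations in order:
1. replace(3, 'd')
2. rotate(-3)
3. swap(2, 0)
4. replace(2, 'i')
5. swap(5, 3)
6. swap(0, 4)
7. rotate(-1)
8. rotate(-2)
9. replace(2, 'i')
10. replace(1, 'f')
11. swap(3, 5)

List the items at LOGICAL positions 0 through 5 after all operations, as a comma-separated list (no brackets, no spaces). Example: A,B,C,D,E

After op 1 (replace(3, 'd')): offset=0, physical=[A,B,C,d,E,F], logical=[A,B,C,d,E,F]
After op 2 (rotate(-3)): offset=3, physical=[A,B,C,d,E,F], logical=[d,E,F,A,B,C]
After op 3 (swap(2, 0)): offset=3, physical=[A,B,C,F,E,d], logical=[F,E,d,A,B,C]
After op 4 (replace(2, 'i')): offset=3, physical=[A,B,C,F,E,i], logical=[F,E,i,A,B,C]
After op 5 (swap(5, 3)): offset=3, physical=[C,B,A,F,E,i], logical=[F,E,i,C,B,A]
After op 6 (swap(0, 4)): offset=3, physical=[C,F,A,B,E,i], logical=[B,E,i,C,F,A]
After op 7 (rotate(-1)): offset=2, physical=[C,F,A,B,E,i], logical=[A,B,E,i,C,F]
After op 8 (rotate(-2)): offset=0, physical=[C,F,A,B,E,i], logical=[C,F,A,B,E,i]
After op 9 (replace(2, 'i')): offset=0, physical=[C,F,i,B,E,i], logical=[C,F,i,B,E,i]
After op 10 (replace(1, 'f')): offset=0, physical=[C,f,i,B,E,i], logical=[C,f,i,B,E,i]
After op 11 (swap(3, 5)): offset=0, physical=[C,f,i,i,E,B], logical=[C,f,i,i,E,B]

Answer: C,f,i,i,E,B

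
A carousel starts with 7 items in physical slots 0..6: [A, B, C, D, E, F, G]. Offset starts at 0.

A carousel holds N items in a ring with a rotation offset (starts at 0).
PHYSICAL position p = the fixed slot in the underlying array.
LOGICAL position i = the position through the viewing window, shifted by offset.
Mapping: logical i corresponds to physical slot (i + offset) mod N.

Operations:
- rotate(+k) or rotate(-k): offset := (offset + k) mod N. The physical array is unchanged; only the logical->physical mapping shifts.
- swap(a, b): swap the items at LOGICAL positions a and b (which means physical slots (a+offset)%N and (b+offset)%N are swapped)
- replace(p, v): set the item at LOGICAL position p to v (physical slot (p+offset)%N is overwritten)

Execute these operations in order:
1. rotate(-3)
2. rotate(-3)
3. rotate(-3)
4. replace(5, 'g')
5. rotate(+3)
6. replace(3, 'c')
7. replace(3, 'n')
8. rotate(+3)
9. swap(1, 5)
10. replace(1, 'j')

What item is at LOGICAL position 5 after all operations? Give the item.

After op 1 (rotate(-3)): offset=4, physical=[A,B,C,D,E,F,G], logical=[E,F,G,A,B,C,D]
After op 2 (rotate(-3)): offset=1, physical=[A,B,C,D,E,F,G], logical=[B,C,D,E,F,G,A]
After op 3 (rotate(-3)): offset=5, physical=[A,B,C,D,E,F,G], logical=[F,G,A,B,C,D,E]
After op 4 (replace(5, 'g')): offset=5, physical=[A,B,C,g,E,F,G], logical=[F,G,A,B,C,g,E]
After op 5 (rotate(+3)): offset=1, physical=[A,B,C,g,E,F,G], logical=[B,C,g,E,F,G,A]
After op 6 (replace(3, 'c')): offset=1, physical=[A,B,C,g,c,F,G], logical=[B,C,g,c,F,G,A]
After op 7 (replace(3, 'n')): offset=1, physical=[A,B,C,g,n,F,G], logical=[B,C,g,n,F,G,A]
After op 8 (rotate(+3)): offset=4, physical=[A,B,C,g,n,F,G], logical=[n,F,G,A,B,C,g]
After op 9 (swap(1, 5)): offset=4, physical=[A,B,F,g,n,C,G], logical=[n,C,G,A,B,F,g]
After op 10 (replace(1, 'j')): offset=4, physical=[A,B,F,g,n,j,G], logical=[n,j,G,A,B,F,g]

Answer: F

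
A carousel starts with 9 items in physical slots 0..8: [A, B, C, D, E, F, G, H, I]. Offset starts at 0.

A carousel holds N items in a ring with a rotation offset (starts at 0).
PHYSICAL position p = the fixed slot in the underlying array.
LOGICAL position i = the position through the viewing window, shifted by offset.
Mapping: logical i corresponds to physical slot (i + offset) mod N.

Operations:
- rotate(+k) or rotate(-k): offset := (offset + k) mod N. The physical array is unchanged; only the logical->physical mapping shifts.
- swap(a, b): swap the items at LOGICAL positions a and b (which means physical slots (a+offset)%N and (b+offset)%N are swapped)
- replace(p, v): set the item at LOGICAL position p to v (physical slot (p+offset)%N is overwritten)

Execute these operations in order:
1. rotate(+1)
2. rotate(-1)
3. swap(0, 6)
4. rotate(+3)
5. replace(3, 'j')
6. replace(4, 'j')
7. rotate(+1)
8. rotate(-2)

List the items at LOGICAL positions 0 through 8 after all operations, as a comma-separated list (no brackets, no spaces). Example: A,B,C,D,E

Answer: C,D,E,F,j,j,I,G,B

Derivation:
After op 1 (rotate(+1)): offset=1, physical=[A,B,C,D,E,F,G,H,I], logical=[B,C,D,E,F,G,H,I,A]
After op 2 (rotate(-1)): offset=0, physical=[A,B,C,D,E,F,G,H,I], logical=[A,B,C,D,E,F,G,H,I]
After op 3 (swap(0, 6)): offset=0, physical=[G,B,C,D,E,F,A,H,I], logical=[G,B,C,D,E,F,A,H,I]
After op 4 (rotate(+3)): offset=3, physical=[G,B,C,D,E,F,A,H,I], logical=[D,E,F,A,H,I,G,B,C]
After op 5 (replace(3, 'j')): offset=3, physical=[G,B,C,D,E,F,j,H,I], logical=[D,E,F,j,H,I,G,B,C]
After op 6 (replace(4, 'j')): offset=3, physical=[G,B,C,D,E,F,j,j,I], logical=[D,E,F,j,j,I,G,B,C]
After op 7 (rotate(+1)): offset=4, physical=[G,B,C,D,E,F,j,j,I], logical=[E,F,j,j,I,G,B,C,D]
After op 8 (rotate(-2)): offset=2, physical=[G,B,C,D,E,F,j,j,I], logical=[C,D,E,F,j,j,I,G,B]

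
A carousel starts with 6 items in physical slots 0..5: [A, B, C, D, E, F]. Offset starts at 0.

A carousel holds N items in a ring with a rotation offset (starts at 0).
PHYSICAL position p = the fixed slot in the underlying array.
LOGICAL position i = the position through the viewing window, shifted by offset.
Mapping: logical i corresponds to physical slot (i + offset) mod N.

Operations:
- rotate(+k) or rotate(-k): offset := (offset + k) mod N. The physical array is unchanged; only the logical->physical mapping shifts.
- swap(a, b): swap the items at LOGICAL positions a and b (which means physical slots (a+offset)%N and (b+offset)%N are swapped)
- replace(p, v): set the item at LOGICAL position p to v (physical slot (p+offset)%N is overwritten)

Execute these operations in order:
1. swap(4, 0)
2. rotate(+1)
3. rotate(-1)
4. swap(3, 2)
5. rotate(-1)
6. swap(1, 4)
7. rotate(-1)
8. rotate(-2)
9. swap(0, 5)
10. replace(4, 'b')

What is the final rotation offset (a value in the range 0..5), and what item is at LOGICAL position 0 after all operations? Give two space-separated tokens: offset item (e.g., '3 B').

After op 1 (swap(4, 0)): offset=0, physical=[E,B,C,D,A,F], logical=[E,B,C,D,A,F]
After op 2 (rotate(+1)): offset=1, physical=[E,B,C,D,A,F], logical=[B,C,D,A,F,E]
After op 3 (rotate(-1)): offset=0, physical=[E,B,C,D,A,F], logical=[E,B,C,D,A,F]
After op 4 (swap(3, 2)): offset=0, physical=[E,B,D,C,A,F], logical=[E,B,D,C,A,F]
After op 5 (rotate(-1)): offset=5, physical=[E,B,D,C,A,F], logical=[F,E,B,D,C,A]
After op 6 (swap(1, 4)): offset=5, physical=[C,B,D,E,A,F], logical=[F,C,B,D,E,A]
After op 7 (rotate(-1)): offset=4, physical=[C,B,D,E,A,F], logical=[A,F,C,B,D,E]
After op 8 (rotate(-2)): offset=2, physical=[C,B,D,E,A,F], logical=[D,E,A,F,C,B]
After op 9 (swap(0, 5)): offset=2, physical=[C,D,B,E,A,F], logical=[B,E,A,F,C,D]
After op 10 (replace(4, 'b')): offset=2, physical=[b,D,B,E,A,F], logical=[B,E,A,F,b,D]

Answer: 2 B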